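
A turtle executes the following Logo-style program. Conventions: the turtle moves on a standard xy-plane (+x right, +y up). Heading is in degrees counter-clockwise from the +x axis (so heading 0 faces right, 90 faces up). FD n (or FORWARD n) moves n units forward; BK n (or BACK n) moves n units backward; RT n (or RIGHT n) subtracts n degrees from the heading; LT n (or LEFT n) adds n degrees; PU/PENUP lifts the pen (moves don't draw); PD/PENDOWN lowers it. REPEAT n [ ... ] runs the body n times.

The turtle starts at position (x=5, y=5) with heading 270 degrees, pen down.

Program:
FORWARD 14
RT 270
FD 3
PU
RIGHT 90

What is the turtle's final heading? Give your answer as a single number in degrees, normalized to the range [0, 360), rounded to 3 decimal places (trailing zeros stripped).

Answer: 270

Derivation:
Executing turtle program step by step:
Start: pos=(5,5), heading=270, pen down
FD 14: (5,5) -> (5,-9) [heading=270, draw]
RT 270: heading 270 -> 0
FD 3: (5,-9) -> (8,-9) [heading=0, draw]
PU: pen up
RT 90: heading 0 -> 270
Final: pos=(8,-9), heading=270, 2 segment(s) drawn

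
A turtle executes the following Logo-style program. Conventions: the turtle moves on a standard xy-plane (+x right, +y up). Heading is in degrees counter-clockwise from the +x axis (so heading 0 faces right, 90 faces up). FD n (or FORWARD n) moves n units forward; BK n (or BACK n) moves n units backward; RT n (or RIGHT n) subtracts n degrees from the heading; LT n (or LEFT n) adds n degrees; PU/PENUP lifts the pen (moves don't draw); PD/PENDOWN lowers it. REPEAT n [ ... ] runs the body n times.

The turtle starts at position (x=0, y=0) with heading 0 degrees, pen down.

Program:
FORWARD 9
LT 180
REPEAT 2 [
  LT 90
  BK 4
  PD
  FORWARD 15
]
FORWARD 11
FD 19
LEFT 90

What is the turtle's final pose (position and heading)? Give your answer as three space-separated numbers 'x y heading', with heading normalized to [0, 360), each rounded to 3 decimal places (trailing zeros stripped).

Answer: 50 -11 90

Derivation:
Executing turtle program step by step:
Start: pos=(0,0), heading=0, pen down
FD 9: (0,0) -> (9,0) [heading=0, draw]
LT 180: heading 0 -> 180
REPEAT 2 [
  -- iteration 1/2 --
  LT 90: heading 180 -> 270
  BK 4: (9,0) -> (9,4) [heading=270, draw]
  PD: pen down
  FD 15: (9,4) -> (9,-11) [heading=270, draw]
  -- iteration 2/2 --
  LT 90: heading 270 -> 0
  BK 4: (9,-11) -> (5,-11) [heading=0, draw]
  PD: pen down
  FD 15: (5,-11) -> (20,-11) [heading=0, draw]
]
FD 11: (20,-11) -> (31,-11) [heading=0, draw]
FD 19: (31,-11) -> (50,-11) [heading=0, draw]
LT 90: heading 0 -> 90
Final: pos=(50,-11), heading=90, 7 segment(s) drawn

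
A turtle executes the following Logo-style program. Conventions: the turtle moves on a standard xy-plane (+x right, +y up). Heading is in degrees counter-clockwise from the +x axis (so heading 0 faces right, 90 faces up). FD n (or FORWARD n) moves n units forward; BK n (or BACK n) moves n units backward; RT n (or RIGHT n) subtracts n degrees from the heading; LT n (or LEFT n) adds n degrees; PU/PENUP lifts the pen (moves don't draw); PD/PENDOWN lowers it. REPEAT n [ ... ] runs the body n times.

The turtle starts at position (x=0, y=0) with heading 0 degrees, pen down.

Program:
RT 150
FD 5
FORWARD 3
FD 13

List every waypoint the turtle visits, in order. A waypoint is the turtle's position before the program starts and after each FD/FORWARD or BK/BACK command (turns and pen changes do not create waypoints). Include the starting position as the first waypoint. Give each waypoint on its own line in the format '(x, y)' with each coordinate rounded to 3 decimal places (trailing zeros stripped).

Answer: (0, 0)
(-4.33, -2.5)
(-6.928, -4)
(-18.187, -10.5)

Derivation:
Executing turtle program step by step:
Start: pos=(0,0), heading=0, pen down
RT 150: heading 0 -> 210
FD 5: (0,0) -> (-4.33,-2.5) [heading=210, draw]
FD 3: (-4.33,-2.5) -> (-6.928,-4) [heading=210, draw]
FD 13: (-6.928,-4) -> (-18.187,-10.5) [heading=210, draw]
Final: pos=(-18.187,-10.5), heading=210, 3 segment(s) drawn
Waypoints (4 total):
(0, 0)
(-4.33, -2.5)
(-6.928, -4)
(-18.187, -10.5)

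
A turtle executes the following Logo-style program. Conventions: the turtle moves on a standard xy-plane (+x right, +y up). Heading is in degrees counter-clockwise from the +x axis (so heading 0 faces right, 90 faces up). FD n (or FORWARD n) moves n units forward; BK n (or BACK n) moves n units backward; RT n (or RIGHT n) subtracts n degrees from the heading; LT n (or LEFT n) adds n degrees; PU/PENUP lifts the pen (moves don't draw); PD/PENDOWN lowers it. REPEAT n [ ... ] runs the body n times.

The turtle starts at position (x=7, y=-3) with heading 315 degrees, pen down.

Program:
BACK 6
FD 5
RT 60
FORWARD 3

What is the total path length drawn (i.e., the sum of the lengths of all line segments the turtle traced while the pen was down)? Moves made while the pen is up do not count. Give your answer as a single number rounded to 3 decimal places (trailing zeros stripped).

Answer: 14

Derivation:
Executing turtle program step by step:
Start: pos=(7,-3), heading=315, pen down
BK 6: (7,-3) -> (2.757,1.243) [heading=315, draw]
FD 5: (2.757,1.243) -> (6.293,-2.293) [heading=315, draw]
RT 60: heading 315 -> 255
FD 3: (6.293,-2.293) -> (5.516,-5.191) [heading=255, draw]
Final: pos=(5.516,-5.191), heading=255, 3 segment(s) drawn

Segment lengths:
  seg 1: (7,-3) -> (2.757,1.243), length = 6
  seg 2: (2.757,1.243) -> (6.293,-2.293), length = 5
  seg 3: (6.293,-2.293) -> (5.516,-5.191), length = 3
Total = 14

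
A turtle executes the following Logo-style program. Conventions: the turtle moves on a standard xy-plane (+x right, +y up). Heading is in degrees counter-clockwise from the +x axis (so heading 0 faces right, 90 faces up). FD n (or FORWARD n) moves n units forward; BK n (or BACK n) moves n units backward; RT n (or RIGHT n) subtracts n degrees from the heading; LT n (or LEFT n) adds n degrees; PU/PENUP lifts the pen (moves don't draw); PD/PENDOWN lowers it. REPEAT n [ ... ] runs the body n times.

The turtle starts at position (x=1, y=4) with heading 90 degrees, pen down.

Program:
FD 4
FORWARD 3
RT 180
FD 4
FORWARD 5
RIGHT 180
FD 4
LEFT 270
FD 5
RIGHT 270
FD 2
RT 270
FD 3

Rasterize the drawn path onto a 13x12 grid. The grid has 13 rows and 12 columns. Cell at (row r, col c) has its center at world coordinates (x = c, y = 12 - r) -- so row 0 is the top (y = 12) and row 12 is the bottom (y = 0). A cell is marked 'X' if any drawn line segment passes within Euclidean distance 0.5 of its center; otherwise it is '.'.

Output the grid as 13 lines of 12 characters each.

Segment 0: (1,4) -> (1,8)
Segment 1: (1,8) -> (1,11)
Segment 2: (1,11) -> (1,7)
Segment 3: (1,7) -> (1,2)
Segment 4: (1,2) -> (1,6)
Segment 5: (1,6) -> (6,6)
Segment 6: (6,6) -> (6,8)
Segment 7: (6,8) -> (3,8)

Answer: ............
.X..........
.X..........
.X..........
.X.XXXX.....
.X....X.....
.XXXXXX.....
.X..........
.X..........
.X..........
.X..........
............
............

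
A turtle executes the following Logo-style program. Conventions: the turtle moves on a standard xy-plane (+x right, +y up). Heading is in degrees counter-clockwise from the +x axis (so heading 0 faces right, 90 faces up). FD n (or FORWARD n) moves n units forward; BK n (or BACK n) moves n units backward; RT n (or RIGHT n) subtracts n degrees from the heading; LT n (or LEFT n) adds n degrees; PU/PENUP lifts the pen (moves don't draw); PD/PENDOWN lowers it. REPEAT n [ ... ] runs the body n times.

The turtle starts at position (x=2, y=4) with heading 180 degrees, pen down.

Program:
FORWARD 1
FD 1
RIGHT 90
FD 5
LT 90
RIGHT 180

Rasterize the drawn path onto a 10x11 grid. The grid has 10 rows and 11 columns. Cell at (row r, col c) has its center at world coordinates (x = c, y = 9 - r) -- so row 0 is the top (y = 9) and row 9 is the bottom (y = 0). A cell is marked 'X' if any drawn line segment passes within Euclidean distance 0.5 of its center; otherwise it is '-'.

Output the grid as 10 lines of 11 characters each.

Segment 0: (2,4) -> (1,4)
Segment 1: (1,4) -> (0,4)
Segment 2: (0,4) -> (0,9)

Answer: X----------
X----------
X----------
X----------
X----------
XXX--------
-----------
-----------
-----------
-----------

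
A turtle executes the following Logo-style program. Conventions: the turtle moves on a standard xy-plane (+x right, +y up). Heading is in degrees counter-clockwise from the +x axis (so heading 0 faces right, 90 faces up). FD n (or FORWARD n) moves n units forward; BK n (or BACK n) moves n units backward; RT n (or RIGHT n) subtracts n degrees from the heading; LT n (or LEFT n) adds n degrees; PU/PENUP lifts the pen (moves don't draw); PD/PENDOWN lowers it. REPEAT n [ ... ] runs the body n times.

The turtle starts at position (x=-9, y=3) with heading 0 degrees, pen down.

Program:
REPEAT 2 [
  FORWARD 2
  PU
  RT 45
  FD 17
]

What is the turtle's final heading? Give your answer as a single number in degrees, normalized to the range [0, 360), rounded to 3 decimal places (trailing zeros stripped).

Answer: 270

Derivation:
Executing turtle program step by step:
Start: pos=(-9,3), heading=0, pen down
REPEAT 2 [
  -- iteration 1/2 --
  FD 2: (-9,3) -> (-7,3) [heading=0, draw]
  PU: pen up
  RT 45: heading 0 -> 315
  FD 17: (-7,3) -> (5.021,-9.021) [heading=315, move]
  -- iteration 2/2 --
  FD 2: (5.021,-9.021) -> (6.435,-10.435) [heading=315, move]
  PU: pen up
  RT 45: heading 315 -> 270
  FD 17: (6.435,-10.435) -> (6.435,-27.435) [heading=270, move]
]
Final: pos=(6.435,-27.435), heading=270, 1 segment(s) drawn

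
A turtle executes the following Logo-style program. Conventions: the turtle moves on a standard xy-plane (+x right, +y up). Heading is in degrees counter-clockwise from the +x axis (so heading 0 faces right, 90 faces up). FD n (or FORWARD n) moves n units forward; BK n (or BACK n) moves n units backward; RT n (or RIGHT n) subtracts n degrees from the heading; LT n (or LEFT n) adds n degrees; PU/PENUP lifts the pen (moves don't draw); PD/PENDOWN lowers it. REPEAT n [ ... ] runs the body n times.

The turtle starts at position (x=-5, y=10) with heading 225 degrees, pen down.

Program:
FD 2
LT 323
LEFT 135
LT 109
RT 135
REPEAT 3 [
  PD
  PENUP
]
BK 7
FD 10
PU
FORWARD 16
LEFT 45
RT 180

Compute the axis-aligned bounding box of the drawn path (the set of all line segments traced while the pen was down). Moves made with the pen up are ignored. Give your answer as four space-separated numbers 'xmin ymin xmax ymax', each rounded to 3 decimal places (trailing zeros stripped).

Executing turtle program step by step:
Start: pos=(-5,10), heading=225, pen down
FD 2: (-5,10) -> (-6.414,8.586) [heading=225, draw]
LT 323: heading 225 -> 188
LT 135: heading 188 -> 323
LT 109: heading 323 -> 72
RT 135: heading 72 -> 297
REPEAT 3 [
  -- iteration 1/3 --
  PD: pen down
  PU: pen up
  -- iteration 2/3 --
  PD: pen down
  PU: pen up
  -- iteration 3/3 --
  PD: pen down
  PU: pen up
]
BK 7: (-6.414,8.586) -> (-9.592,14.823) [heading=297, move]
FD 10: (-9.592,14.823) -> (-5.052,5.913) [heading=297, move]
PU: pen up
FD 16: (-5.052,5.913) -> (2.212,-8.343) [heading=297, move]
LT 45: heading 297 -> 342
RT 180: heading 342 -> 162
Final: pos=(2.212,-8.343), heading=162, 1 segment(s) drawn

Segment endpoints: x in {-6.414, -5}, y in {8.586, 10}
xmin=-6.414, ymin=8.586, xmax=-5, ymax=10

Answer: -6.414 8.586 -5 10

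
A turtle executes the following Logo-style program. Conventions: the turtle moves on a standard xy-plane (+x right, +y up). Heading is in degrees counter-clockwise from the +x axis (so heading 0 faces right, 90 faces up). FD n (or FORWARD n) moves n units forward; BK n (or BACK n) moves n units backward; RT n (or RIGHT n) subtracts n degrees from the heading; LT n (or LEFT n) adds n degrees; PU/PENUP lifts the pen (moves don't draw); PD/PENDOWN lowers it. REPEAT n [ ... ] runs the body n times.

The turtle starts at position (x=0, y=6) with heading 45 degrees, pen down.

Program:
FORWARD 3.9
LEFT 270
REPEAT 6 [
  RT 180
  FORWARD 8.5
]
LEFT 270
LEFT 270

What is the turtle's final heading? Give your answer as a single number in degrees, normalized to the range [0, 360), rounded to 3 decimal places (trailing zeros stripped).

Answer: 135

Derivation:
Executing turtle program step by step:
Start: pos=(0,6), heading=45, pen down
FD 3.9: (0,6) -> (2.758,8.758) [heading=45, draw]
LT 270: heading 45 -> 315
REPEAT 6 [
  -- iteration 1/6 --
  RT 180: heading 315 -> 135
  FD 8.5: (2.758,8.758) -> (-3.253,14.768) [heading=135, draw]
  -- iteration 2/6 --
  RT 180: heading 135 -> 315
  FD 8.5: (-3.253,14.768) -> (2.758,8.758) [heading=315, draw]
  -- iteration 3/6 --
  RT 180: heading 315 -> 135
  FD 8.5: (2.758,8.758) -> (-3.253,14.768) [heading=135, draw]
  -- iteration 4/6 --
  RT 180: heading 135 -> 315
  FD 8.5: (-3.253,14.768) -> (2.758,8.758) [heading=315, draw]
  -- iteration 5/6 --
  RT 180: heading 315 -> 135
  FD 8.5: (2.758,8.758) -> (-3.253,14.768) [heading=135, draw]
  -- iteration 6/6 --
  RT 180: heading 135 -> 315
  FD 8.5: (-3.253,14.768) -> (2.758,8.758) [heading=315, draw]
]
LT 270: heading 315 -> 225
LT 270: heading 225 -> 135
Final: pos=(2.758,8.758), heading=135, 7 segment(s) drawn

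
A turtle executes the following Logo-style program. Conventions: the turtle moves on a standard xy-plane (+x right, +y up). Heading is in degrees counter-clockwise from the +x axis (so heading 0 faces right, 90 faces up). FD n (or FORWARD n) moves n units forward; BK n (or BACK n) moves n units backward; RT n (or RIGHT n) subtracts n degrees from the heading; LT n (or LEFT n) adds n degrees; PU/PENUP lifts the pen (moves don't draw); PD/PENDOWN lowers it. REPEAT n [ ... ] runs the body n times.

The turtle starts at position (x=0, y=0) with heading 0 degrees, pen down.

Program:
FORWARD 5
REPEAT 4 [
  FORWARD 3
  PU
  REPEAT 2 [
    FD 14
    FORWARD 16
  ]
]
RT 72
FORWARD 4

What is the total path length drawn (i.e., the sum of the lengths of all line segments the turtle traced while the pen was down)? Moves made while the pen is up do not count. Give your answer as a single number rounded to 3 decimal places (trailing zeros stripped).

Executing turtle program step by step:
Start: pos=(0,0), heading=0, pen down
FD 5: (0,0) -> (5,0) [heading=0, draw]
REPEAT 4 [
  -- iteration 1/4 --
  FD 3: (5,0) -> (8,0) [heading=0, draw]
  PU: pen up
  REPEAT 2 [
    -- iteration 1/2 --
    FD 14: (8,0) -> (22,0) [heading=0, move]
    FD 16: (22,0) -> (38,0) [heading=0, move]
    -- iteration 2/2 --
    FD 14: (38,0) -> (52,0) [heading=0, move]
    FD 16: (52,0) -> (68,0) [heading=0, move]
  ]
  -- iteration 2/4 --
  FD 3: (68,0) -> (71,0) [heading=0, move]
  PU: pen up
  REPEAT 2 [
    -- iteration 1/2 --
    FD 14: (71,0) -> (85,0) [heading=0, move]
    FD 16: (85,0) -> (101,0) [heading=0, move]
    -- iteration 2/2 --
    FD 14: (101,0) -> (115,0) [heading=0, move]
    FD 16: (115,0) -> (131,0) [heading=0, move]
  ]
  -- iteration 3/4 --
  FD 3: (131,0) -> (134,0) [heading=0, move]
  PU: pen up
  REPEAT 2 [
    -- iteration 1/2 --
    FD 14: (134,0) -> (148,0) [heading=0, move]
    FD 16: (148,0) -> (164,0) [heading=0, move]
    -- iteration 2/2 --
    FD 14: (164,0) -> (178,0) [heading=0, move]
    FD 16: (178,0) -> (194,0) [heading=0, move]
  ]
  -- iteration 4/4 --
  FD 3: (194,0) -> (197,0) [heading=0, move]
  PU: pen up
  REPEAT 2 [
    -- iteration 1/2 --
    FD 14: (197,0) -> (211,0) [heading=0, move]
    FD 16: (211,0) -> (227,0) [heading=0, move]
    -- iteration 2/2 --
    FD 14: (227,0) -> (241,0) [heading=0, move]
    FD 16: (241,0) -> (257,0) [heading=0, move]
  ]
]
RT 72: heading 0 -> 288
FD 4: (257,0) -> (258.236,-3.804) [heading=288, move]
Final: pos=(258.236,-3.804), heading=288, 2 segment(s) drawn

Segment lengths:
  seg 1: (0,0) -> (5,0), length = 5
  seg 2: (5,0) -> (8,0), length = 3
Total = 8

Answer: 8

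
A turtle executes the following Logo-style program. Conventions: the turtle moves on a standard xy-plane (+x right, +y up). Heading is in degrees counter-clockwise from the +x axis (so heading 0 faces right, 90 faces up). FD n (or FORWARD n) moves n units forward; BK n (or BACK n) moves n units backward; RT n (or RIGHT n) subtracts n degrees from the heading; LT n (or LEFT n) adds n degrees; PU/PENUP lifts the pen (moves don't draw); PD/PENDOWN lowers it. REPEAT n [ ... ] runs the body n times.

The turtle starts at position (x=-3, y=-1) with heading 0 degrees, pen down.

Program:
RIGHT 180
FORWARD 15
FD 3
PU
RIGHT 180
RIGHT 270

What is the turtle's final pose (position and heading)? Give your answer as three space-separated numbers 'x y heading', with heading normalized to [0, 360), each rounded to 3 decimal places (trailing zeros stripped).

Executing turtle program step by step:
Start: pos=(-3,-1), heading=0, pen down
RT 180: heading 0 -> 180
FD 15: (-3,-1) -> (-18,-1) [heading=180, draw]
FD 3: (-18,-1) -> (-21,-1) [heading=180, draw]
PU: pen up
RT 180: heading 180 -> 0
RT 270: heading 0 -> 90
Final: pos=(-21,-1), heading=90, 2 segment(s) drawn

Answer: -21 -1 90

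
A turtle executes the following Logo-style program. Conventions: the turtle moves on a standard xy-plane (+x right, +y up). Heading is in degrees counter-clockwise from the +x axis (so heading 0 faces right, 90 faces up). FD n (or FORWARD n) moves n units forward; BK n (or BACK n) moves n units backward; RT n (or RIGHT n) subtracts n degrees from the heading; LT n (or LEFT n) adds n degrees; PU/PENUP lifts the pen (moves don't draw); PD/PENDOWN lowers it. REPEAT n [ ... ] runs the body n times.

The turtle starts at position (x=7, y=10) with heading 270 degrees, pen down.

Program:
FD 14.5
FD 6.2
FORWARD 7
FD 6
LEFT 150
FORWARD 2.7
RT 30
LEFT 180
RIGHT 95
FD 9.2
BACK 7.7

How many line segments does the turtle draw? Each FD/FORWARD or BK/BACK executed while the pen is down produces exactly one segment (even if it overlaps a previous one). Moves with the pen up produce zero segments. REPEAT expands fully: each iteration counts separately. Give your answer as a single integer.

Executing turtle program step by step:
Start: pos=(7,10), heading=270, pen down
FD 14.5: (7,10) -> (7,-4.5) [heading=270, draw]
FD 6.2: (7,-4.5) -> (7,-10.7) [heading=270, draw]
FD 7: (7,-10.7) -> (7,-17.7) [heading=270, draw]
FD 6: (7,-17.7) -> (7,-23.7) [heading=270, draw]
LT 150: heading 270 -> 60
FD 2.7: (7,-23.7) -> (8.35,-21.362) [heading=60, draw]
RT 30: heading 60 -> 30
LT 180: heading 30 -> 210
RT 95: heading 210 -> 115
FD 9.2: (8.35,-21.362) -> (4.462,-13.024) [heading=115, draw]
BK 7.7: (4.462,-13.024) -> (7.716,-20.002) [heading=115, draw]
Final: pos=(7.716,-20.002), heading=115, 7 segment(s) drawn
Segments drawn: 7

Answer: 7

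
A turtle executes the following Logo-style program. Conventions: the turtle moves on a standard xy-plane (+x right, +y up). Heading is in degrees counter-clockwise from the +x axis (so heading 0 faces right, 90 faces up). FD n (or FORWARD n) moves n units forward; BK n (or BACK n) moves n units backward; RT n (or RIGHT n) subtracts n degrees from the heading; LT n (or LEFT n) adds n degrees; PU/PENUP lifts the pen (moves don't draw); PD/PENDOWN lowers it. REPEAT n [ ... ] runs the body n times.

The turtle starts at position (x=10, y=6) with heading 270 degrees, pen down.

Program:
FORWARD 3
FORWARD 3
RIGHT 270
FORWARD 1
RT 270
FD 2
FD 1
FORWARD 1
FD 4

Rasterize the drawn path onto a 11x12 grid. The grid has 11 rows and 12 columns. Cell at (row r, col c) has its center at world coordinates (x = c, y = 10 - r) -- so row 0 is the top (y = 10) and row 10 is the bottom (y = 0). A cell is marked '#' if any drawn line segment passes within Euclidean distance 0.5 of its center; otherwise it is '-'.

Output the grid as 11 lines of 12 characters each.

Answer: ------------
------------
-----------#
-----------#
----------##
----------##
----------##
----------##
----------##
----------##
----------##

Derivation:
Segment 0: (10,6) -> (10,3)
Segment 1: (10,3) -> (10,0)
Segment 2: (10,0) -> (11,0)
Segment 3: (11,0) -> (11,2)
Segment 4: (11,2) -> (11,3)
Segment 5: (11,3) -> (11,4)
Segment 6: (11,4) -> (11,8)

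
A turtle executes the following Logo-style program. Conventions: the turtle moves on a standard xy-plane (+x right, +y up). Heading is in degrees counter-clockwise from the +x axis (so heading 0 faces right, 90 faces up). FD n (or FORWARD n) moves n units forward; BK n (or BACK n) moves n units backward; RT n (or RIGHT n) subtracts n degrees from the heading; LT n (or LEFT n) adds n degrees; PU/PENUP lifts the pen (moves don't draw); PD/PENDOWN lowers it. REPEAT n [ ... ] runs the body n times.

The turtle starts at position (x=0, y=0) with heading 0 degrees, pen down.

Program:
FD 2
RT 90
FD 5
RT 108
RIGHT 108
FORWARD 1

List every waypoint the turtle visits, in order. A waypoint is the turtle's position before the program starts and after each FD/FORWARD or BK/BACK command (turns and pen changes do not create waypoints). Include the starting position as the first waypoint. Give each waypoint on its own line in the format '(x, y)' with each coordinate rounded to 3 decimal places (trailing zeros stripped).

Executing turtle program step by step:
Start: pos=(0,0), heading=0, pen down
FD 2: (0,0) -> (2,0) [heading=0, draw]
RT 90: heading 0 -> 270
FD 5: (2,0) -> (2,-5) [heading=270, draw]
RT 108: heading 270 -> 162
RT 108: heading 162 -> 54
FD 1: (2,-5) -> (2.588,-4.191) [heading=54, draw]
Final: pos=(2.588,-4.191), heading=54, 3 segment(s) drawn
Waypoints (4 total):
(0, 0)
(2, 0)
(2, -5)
(2.588, -4.191)

Answer: (0, 0)
(2, 0)
(2, -5)
(2.588, -4.191)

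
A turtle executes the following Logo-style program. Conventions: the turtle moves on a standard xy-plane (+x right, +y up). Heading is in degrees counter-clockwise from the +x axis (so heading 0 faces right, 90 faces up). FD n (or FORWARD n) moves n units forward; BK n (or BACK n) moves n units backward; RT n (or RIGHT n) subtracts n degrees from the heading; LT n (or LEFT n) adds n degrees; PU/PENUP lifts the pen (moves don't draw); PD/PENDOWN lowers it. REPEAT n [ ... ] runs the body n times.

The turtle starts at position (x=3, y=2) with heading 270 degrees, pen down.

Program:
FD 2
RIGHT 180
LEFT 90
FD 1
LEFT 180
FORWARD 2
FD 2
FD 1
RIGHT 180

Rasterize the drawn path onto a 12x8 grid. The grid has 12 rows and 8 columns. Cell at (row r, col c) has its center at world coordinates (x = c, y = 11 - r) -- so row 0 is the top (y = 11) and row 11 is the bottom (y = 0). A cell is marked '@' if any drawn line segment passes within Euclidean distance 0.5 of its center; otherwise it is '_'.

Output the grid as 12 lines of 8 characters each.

Answer: ________
________
________
________
________
________
________
________
________
___@____
___@____
__@@@@@@

Derivation:
Segment 0: (3,2) -> (3,0)
Segment 1: (3,0) -> (2,0)
Segment 2: (2,0) -> (4,-0)
Segment 3: (4,-0) -> (6,-0)
Segment 4: (6,-0) -> (7,-0)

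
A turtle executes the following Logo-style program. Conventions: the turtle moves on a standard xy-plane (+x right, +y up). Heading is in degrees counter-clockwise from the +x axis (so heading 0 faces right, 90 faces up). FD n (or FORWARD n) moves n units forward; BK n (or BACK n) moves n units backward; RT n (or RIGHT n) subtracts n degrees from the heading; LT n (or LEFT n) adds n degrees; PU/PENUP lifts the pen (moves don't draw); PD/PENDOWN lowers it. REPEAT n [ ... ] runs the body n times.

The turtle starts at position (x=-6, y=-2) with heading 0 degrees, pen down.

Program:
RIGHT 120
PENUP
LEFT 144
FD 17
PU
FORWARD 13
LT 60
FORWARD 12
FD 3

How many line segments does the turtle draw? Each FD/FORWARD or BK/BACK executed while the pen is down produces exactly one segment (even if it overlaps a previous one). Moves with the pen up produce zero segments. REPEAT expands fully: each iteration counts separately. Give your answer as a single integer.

Executing turtle program step by step:
Start: pos=(-6,-2), heading=0, pen down
RT 120: heading 0 -> 240
PU: pen up
LT 144: heading 240 -> 24
FD 17: (-6,-2) -> (9.53,4.915) [heading=24, move]
PU: pen up
FD 13: (9.53,4.915) -> (21.406,10.202) [heading=24, move]
LT 60: heading 24 -> 84
FD 12: (21.406,10.202) -> (22.661,22.136) [heading=84, move]
FD 3: (22.661,22.136) -> (22.974,25.12) [heading=84, move]
Final: pos=(22.974,25.12), heading=84, 0 segment(s) drawn
Segments drawn: 0

Answer: 0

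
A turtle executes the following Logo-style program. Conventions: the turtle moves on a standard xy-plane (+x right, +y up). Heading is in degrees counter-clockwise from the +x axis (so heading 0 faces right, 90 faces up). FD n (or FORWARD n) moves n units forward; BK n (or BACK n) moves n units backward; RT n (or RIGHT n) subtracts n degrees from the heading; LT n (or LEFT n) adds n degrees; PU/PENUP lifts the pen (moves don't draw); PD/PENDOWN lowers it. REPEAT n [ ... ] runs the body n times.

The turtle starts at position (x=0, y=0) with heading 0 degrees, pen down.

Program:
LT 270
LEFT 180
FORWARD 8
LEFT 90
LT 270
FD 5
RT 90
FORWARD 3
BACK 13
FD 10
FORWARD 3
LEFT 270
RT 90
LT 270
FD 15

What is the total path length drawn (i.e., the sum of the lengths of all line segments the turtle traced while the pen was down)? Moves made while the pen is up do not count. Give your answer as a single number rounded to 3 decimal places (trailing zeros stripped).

Executing turtle program step by step:
Start: pos=(0,0), heading=0, pen down
LT 270: heading 0 -> 270
LT 180: heading 270 -> 90
FD 8: (0,0) -> (0,8) [heading=90, draw]
LT 90: heading 90 -> 180
LT 270: heading 180 -> 90
FD 5: (0,8) -> (0,13) [heading=90, draw]
RT 90: heading 90 -> 0
FD 3: (0,13) -> (3,13) [heading=0, draw]
BK 13: (3,13) -> (-10,13) [heading=0, draw]
FD 10: (-10,13) -> (0,13) [heading=0, draw]
FD 3: (0,13) -> (3,13) [heading=0, draw]
LT 270: heading 0 -> 270
RT 90: heading 270 -> 180
LT 270: heading 180 -> 90
FD 15: (3,13) -> (3,28) [heading=90, draw]
Final: pos=(3,28), heading=90, 7 segment(s) drawn

Segment lengths:
  seg 1: (0,0) -> (0,8), length = 8
  seg 2: (0,8) -> (0,13), length = 5
  seg 3: (0,13) -> (3,13), length = 3
  seg 4: (3,13) -> (-10,13), length = 13
  seg 5: (-10,13) -> (0,13), length = 10
  seg 6: (0,13) -> (3,13), length = 3
  seg 7: (3,13) -> (3,28), length = 15
Total = 57

Answer: 57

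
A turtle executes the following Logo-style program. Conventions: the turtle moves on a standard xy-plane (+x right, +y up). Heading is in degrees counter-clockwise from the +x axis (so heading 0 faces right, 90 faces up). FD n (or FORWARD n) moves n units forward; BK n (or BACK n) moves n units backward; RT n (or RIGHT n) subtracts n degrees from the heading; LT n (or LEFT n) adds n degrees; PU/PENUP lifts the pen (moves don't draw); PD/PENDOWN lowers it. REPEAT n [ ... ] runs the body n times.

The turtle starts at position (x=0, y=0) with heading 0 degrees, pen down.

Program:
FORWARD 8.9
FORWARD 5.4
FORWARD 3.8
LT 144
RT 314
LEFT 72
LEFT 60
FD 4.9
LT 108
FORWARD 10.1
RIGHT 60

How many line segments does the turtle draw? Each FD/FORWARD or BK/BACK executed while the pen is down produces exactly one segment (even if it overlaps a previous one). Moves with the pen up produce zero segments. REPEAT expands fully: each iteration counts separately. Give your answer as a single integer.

Answer: 5

Derivation:
Executing turtle program step by step:
Start: pos=(0,0), heading=0, pen down
FD 8.9: (0,0) -> (8.9,0) [heading=0, draw]
FD 5.4: (8.9,0) -> (14.3,0) [heading=0, draw]
FD 3.8: (14.3,0) -> (18.1,0) [heading=0, draw]
LT 144: heading 0 -> 144
RT 314: heading 144 -> 190
LT 72: heading 190 -> 262
LT 60: heading 262 -> 322
FD 4.9: (18.1,0) -> (21.961,-3.017) [heading=322, draw]
LT 108: heading 322 -> 70
FD 10.1: (21.961,-3.017) -> (25.416,6.474) [heading=70, draw]
RT 60: heading 70 -> 10
Final: pos=(25.416,6.474), heading=10, 5 segment(s) drawn
Segments drawn: 5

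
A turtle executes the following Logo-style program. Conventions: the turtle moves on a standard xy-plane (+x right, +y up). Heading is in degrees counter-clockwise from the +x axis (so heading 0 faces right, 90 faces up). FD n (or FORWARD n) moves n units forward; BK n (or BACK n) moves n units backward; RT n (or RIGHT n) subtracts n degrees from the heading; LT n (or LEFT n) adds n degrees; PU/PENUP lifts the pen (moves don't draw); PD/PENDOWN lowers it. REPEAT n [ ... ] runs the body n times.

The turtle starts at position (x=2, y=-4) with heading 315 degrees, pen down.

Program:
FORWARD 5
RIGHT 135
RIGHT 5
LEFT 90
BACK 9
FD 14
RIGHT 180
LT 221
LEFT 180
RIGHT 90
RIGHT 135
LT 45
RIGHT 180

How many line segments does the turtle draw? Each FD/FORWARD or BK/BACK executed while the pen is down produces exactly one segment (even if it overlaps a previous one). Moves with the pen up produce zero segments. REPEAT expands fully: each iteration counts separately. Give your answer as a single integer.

Executing turtle program step by step:
Start: pos=(2,-4), heading=315, pen down
FD 5: (2,-4) -> (5.536,-7.536) [heading=315, draw]
RT 135: heading 315 -> 180
RT 5: heading 180 -> 175
LT 90: heading 175 -> 265
BK 9: (5.536,-7.536) -> (6.32,1.43) [heading=265, draw]
FD 14: (6.32,1.43) -> (5.1,-12.517) [heading=265, draw]
RT 180: heading 265 -> 85
LT 221: heading 85 -> 306
LT 180: heading 306 -> 126
RT 90: heading 126 -> 36
RT 135: heading 36 -> 261
LT 45: heading 261 -> 306
RT 180: heading 306 -> 126
Final: pos=(5.1,-12.517), heading=126, 3 segment(s) drawn
Segments drawn: 3

Answer: 3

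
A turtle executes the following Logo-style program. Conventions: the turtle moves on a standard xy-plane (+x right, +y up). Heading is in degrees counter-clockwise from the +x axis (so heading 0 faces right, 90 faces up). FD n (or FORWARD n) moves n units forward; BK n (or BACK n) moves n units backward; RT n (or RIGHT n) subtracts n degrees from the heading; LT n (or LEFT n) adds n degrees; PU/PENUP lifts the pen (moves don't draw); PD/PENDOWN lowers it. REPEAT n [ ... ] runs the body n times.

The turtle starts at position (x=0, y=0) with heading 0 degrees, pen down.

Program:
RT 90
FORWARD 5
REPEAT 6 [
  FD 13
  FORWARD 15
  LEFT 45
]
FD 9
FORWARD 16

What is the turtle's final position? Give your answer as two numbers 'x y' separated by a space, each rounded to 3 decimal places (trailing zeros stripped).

Answer: 22.799 14.799

Derivation:
Executing turtle program step by step:
Start: pos=(0,0), heading=0, pen down
RT 90: heading 0 -> 270
FD 5: (0,0) -> (0,-5) [heading=270, draw]
REPEAT 6 [
  -- iteration 1/6 --
  FD 13: (0,-5) -> (0,-18) [heading=270, draw]
  FD 15: (0,-18) -> (0,-33) [heading=270, draw]
  LT 45: heading 270 -> 315
  -- iteration 2/6 --
  FD 13: (0,-33) -> (9.192,-42.192) [heading=315, draw]
  FD 15: (9.192,-42.192) -> (19.799,-52.799) [heading=315, draw]
  LT 45: heading 315 -> 0
  -- iteration 3/6 --
  FD 13: (19.799,-52.799) -> (32.799,-52.799) [heading=0, draw]
  FD 15: (32.799,-52.799) -> (47.799,-52.799) [heading=0, draw]
  LT 45: heading 0 -> 45
  -- iteration 4/6 --
  FD 13: (47.799,-52.799) -> (56.991,-43.607) [heading=45, draw]
  FD 15: (56.991,-43.607) -> (67.598,-33) [heading=45, draw]
  LT 45: heading 45 -> 90
  -- iteration 5/6 --
  FD 13: (67.598,-33) -> (67.598,-20) [heading=90, draw]
  FD 15: (67.598,-20) -> (67.598,-5) [heading=90, draw]
  LT 45: heading 90 -> 135
  -- iteration 6/6 --
  FD 13: (67.598,-5) -> (58.406,4.192) [heading=135, draw]
  FD 15: (58.406,4.192) -> (47.799,14.799) [heading=135, draw]
  LT 45: heading 135 -> 180
]
FD 9: (47.799,14.799) -> (38.799,14.799) [heading=180, draw]
FD 16: (38.799,14.799) -> (22.799,14.799) [heading=180, draw]
Final: pos=(22.799,14.799), heading=180, 15 segment(s) drawn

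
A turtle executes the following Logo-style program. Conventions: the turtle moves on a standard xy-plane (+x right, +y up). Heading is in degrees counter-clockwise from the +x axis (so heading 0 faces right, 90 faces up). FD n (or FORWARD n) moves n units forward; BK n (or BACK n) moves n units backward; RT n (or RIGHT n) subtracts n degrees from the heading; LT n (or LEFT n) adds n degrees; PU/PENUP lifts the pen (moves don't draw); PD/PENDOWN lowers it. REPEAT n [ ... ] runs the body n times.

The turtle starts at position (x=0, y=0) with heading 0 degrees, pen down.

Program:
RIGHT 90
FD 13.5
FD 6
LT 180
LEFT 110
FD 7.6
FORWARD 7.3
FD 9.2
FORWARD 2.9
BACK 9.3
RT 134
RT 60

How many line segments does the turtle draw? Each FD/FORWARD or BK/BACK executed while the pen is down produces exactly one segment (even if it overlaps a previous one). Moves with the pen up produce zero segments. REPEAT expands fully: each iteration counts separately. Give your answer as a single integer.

Answer: 7

Derivation:
Executing turtle program step by step:
Start: pos=(0,0), heading=0, pen down
RT 90: heading 0 -> 270
FD 13.5: (0,0) -> (0,-13.5) [heading=270, draw]
FD 6: (0,-13.5) -> (0,-19.5) [heading=270, draw]
LT 180: heading 270 -> 90
LT 110: heading 90 -> 200
FD 7.6: (0,-19.5) -> (-7.142,-22.099) [heading=200, draw]
FD 7.3: (-7.142,-22.099) -> (-14.001,-24.596) [heading=200, draw]
FD 9.2: (-14.001,-24.596) -> (-22.647,-27.743) [heading=200, draw]
FD 2.9: (-22.647,-27.743) -> (-25.372,-28.735) [heading=200, draw]
BK 9.3: (-25.372,-28.735) -> (-16.633,-25.554) [heading=200, draw]
RT 134: heading 200 -> 66
RT 60: heading 66 -> 6
Final: pos=(-16.633,-25.554), heading=6, 7 segment(s) drawn
Segments drawn: 7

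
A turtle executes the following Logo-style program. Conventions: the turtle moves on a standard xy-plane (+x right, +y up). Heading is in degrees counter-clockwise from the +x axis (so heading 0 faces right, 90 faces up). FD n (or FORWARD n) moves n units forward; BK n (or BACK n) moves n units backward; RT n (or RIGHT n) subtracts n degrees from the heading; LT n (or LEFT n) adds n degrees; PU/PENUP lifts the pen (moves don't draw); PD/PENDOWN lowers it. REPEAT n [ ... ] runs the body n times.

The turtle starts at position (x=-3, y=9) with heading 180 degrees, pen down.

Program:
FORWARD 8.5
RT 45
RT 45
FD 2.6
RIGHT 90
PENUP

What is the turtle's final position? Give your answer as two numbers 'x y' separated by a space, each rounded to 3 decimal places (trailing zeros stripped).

Answer: -11.5 11.6

Derivation:
Executing turtle program step by step:
Start: pos=(-3,9), heading=180, pen down
FD 8.5: (-3,9) -> (-11.5,9) [heading=180, draw]
RT 45: heading 180 -> 135
RT 45: heading 135 -> 90
FD 2.6: (-11.5,9) -> (-11.5,11.6) [heading=90, draw]
RT 90: heading 90 -> 0
PU: pen up
Final: pos=(-11.5,11.6), heading=0, 2 segment(s) drawn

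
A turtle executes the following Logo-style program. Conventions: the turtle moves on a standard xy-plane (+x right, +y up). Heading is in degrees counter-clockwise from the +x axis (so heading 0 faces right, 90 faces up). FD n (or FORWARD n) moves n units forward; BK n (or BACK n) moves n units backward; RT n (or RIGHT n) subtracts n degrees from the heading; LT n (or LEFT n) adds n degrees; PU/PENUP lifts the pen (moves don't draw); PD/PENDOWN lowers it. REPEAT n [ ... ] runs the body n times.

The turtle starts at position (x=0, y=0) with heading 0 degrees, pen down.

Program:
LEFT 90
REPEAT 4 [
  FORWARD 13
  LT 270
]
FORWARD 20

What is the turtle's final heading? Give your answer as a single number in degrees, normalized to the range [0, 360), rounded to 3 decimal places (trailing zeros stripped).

Answer: 90

Derivation:
Executing turtle program step by step:
Start: pos=(0,0), heading=0, pen down
LT 90: heading 0 -> 90
REPEAT 4 [
  -- iteration 1/4 --
  FD 13: (0,0) -> (0,13) [heading=90, draw]
  LT 270: heading 90 -> 0
  -- iteration 2/4 --
  FD 13: (0,13) -> (13,13) [heading=0, draw]
  LT 270: heading 0 -> 270
  -- iteration 3/4 --
  FD 13: (13,13) -> (13,0) [heading=270, draw]
  LT 270: heading 270 -> 180
  -- iteration 4/4 --
  FD 13: (13,0) -> (0,0) [heading=180, draw]
  LT 270: heading 180 -> 90
]
FD 20: (0,0) -> (0,20) [heading=90, draw]
Final: pos=(0,20), heading=90, 5 segment(s) drawn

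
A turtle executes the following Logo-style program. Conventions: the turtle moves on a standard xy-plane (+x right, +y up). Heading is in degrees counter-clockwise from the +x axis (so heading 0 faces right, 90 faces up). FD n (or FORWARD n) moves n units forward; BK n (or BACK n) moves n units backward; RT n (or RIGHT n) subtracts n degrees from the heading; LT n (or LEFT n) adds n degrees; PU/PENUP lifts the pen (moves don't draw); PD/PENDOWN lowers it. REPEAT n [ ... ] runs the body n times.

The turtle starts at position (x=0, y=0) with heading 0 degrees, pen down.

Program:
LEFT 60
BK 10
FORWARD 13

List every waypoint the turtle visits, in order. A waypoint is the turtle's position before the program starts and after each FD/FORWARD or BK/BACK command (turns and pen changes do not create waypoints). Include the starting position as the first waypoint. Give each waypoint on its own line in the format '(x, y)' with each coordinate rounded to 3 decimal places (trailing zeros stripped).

Executing turtle program step by step:
Start: pos=(0,0), heading=0, pen down
LT 60: heading 0 -> 60
BK 10: (0,0) -> (-5,-8.66) [heading=60, draw]
FD 13: (-5,-8.66) -> (1.5,2.598) [heading=60, draw]
Final: pos=(1.5,2.598), heading=60, 2 segment(s) drawn
Waypoints (3 total):
(0, 0)
(-5, -8.66)
(1.5, 2.598)

Answer: (0, 0)
(-5, -8.66)
(1.5, 2.598)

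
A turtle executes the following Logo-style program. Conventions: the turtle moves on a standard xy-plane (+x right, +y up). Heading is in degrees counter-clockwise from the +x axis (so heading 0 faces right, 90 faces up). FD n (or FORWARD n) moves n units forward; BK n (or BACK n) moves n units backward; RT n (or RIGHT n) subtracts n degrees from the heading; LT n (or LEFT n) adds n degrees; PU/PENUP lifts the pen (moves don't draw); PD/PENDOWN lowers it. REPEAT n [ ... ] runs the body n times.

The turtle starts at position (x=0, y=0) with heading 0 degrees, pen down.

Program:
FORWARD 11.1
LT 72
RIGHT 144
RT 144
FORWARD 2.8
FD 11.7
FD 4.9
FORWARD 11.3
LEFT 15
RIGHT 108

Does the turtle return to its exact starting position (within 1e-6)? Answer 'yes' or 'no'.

Executing turtle program step by step:
Start: pos=(0,0), heading=0, pen down
FD 11.1: (0,0) -> (11.1,0) [heading=0, draw]
LT 72: heading 0 -> 72
RT 144: heading 72 -> 288
RT 144: heading 288 -> 144
FD 2.8: (11.1,0) -> (8.835,1.646) [heading=144, draw]
FD 11.7: (8.835,1.646) -> (-0.631,8.523) [heading=144, draw]
FD 4.9: (-0.631,8.523) -> (-4.595,11.403) [heading=144, draw]
FD 11.3: (-4.595,11.403) -> (-13.737,18.045) [heading=144, draw]
LT 15: heading 144 -> 159
RT 108: heading 159 -> 51
Final: pos=(-13.737,18.045), heading=51, 5 segment(s) drawn

Start position: (0, 0)
Final position: (-13.737, 18.045)
Distance = 22.679; >= 1e-6 -> NOT closed

Answer: no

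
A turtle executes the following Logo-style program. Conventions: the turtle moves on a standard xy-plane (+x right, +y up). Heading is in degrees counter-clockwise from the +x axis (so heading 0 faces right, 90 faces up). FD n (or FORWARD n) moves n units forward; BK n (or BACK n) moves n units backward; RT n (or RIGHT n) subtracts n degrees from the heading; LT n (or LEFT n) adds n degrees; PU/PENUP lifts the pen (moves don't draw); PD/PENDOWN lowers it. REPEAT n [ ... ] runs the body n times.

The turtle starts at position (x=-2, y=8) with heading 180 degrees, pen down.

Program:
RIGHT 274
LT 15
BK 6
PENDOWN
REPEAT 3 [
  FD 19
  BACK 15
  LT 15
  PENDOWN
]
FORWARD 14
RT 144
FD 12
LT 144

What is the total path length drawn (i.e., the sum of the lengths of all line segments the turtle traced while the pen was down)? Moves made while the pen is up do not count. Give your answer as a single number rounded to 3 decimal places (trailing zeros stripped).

Executing turtle program step by step:
Start: pos=(-2,8), heading=180, pen down
RT 274: heading 180 -> 266
LT 15: heading 266 -> 281
BK 6: (-2,8) -> (-3.145,13.89) [heading=281, draw]
PD: pen down
REPEAT 3 [
  -- iteration 1/3 --
  FD 19: (-3.145,13.89) -> (0.481,-4.761) [heading=281, draw]
  BK 15: (0.481,-4.761) -> (-2.382,9.963) [heading=281, draw]
  LT 15: heading 281 -> 296
  PD: pen down
  -- iteration 2/3 --
  FD 19: (-2.382,9.963) -> (5.947,-7.114) [heading=296, draw]
  BK 15: (5.947,-7.114) -> (-0.628,6.368) [heading=296, draw]
  LT 15: heading 296 -> 311
  PD: pen down
  -- iteration 3/3 --
  FD 19: (-0.628,6.368) -> (11.837,-7.971) [heading=311, draw]
  BK 15: (11.837,-7.971) -> (1.996,3.349) [heading=311, draw]
  LT 15: heading 311 -> 326
  PD: pen down
]
FD 14: (1.996,3.349) -> (13.603,-4.479) [heading=326, draw]
RT 144: heading 326 -> 182
FD 12: (13.603,-4.479) -> (1.61,-4.898) [heading=182, draw]
LT 144: heading 182 -> 326
Final: pos=(1.61,-4.898), heading=326, 9 segment(s) drawn

Segment lengths:
  seg 1: (-2,8) -> (-3.145,13.89), length = 6
  seg 2: (-3.145,13.89) -> (0.481,-4.761), length = 19
  seg 3: (0.481,-4.761) -> (-2.382,9.963), length = 15
  seg 4: (-2.382,9.963) -> (5.947,-7.114), length = 19
  seg 5: (5.947,-7.114) -> (-0.628,6.368), length = 15
  seg 6: (-0.628,6.368) -> (11.837,-7.971), length = 19
  seg 7: (11.837,-7.971) -> (1.996,3.349), length = 15
  seg 8: (1.996,3.349) -> (13.603,-4.479), length = 14
  seg 9: (13.603,-4.479) -> (1.61,-4.898), length = 12
Total = 134

Answer: 134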